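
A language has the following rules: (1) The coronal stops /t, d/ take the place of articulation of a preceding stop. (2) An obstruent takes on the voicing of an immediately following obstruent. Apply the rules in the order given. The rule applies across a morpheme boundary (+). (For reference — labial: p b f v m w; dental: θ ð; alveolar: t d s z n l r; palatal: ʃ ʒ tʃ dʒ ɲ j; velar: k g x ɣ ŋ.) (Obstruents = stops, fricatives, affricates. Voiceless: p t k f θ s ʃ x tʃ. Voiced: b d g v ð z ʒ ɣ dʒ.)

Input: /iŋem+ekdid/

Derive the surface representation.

[iŋem+eggid]

Rule 1: /d/ after /k/ (velar) → [g]
After rule 1: iŋem+ekgid
Rule 2: /k/ before /g/ (voiced) → [g]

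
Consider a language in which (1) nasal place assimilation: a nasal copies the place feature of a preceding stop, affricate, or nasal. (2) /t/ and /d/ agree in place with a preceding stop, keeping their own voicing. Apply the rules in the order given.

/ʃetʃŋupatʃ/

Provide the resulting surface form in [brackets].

Rule 1: /ŋ/ after /tʃ/ (palatal) → [ɲ]
After rule 1: ʃetʃɲupatʃ
Rule 2: no segment meets the rule's conditions; no change.

[ʃetʃɲupatʃ]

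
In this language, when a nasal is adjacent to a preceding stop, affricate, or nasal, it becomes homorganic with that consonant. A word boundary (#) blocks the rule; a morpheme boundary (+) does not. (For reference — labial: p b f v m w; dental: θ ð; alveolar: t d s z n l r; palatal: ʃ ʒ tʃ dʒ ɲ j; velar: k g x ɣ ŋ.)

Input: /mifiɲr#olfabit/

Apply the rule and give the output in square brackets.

no segment meets the rule's conditions; no change.

[mifiɲr#olfabit]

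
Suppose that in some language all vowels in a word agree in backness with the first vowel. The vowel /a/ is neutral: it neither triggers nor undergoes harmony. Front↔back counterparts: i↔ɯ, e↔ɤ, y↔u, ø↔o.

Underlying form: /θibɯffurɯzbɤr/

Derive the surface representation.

/ɯ/ harmonizes with /i/ ([-back]) → [i]
/u/ harmonizes with /i/ ([-back]) → [y]
/ɯ/ harmonizes with /i/ ([-back]) → [i]
/ɤ/ harmonizes with /i/ ([-back]) → [e]

[θibiffyrizber]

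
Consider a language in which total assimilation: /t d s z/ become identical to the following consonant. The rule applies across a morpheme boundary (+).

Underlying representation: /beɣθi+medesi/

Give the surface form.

[beɣθi+medesi]

no segment meets the rule's conditions; no change.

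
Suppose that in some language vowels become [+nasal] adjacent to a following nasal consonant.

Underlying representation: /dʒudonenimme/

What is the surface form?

/o/ before nasal /n/ → [õ]
/e/ before nasal /n/ → [ẽ]
/i/ before nasal /m/ → [ĩ]

[dʒudõnẽnĩmme]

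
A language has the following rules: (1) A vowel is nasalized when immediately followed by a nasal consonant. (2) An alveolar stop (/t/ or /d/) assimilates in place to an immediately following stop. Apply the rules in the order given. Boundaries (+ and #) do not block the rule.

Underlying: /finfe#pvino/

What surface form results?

Rule 1: /i/ before nasal /n/ → [ĩ]
Rule 1: /i/ before nasal /n/ → [ĩ]
After rule 1: fĩnfe#pvĩno
Rule 2: no segment meets the rule's conditions; no change.

[fĩnfe#pvĩno]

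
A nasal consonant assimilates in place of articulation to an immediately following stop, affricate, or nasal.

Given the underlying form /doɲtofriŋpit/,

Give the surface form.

/ɲ/ before /t/ (alveolar) → [n]
/ŋ/ before /p/ (labial) → [m]

[dontofrimpit]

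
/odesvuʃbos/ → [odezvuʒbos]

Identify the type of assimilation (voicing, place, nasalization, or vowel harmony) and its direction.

voicing assimilation, regressive

/s/→[z] /ʃ/→[ʒ].
Each target copies a feature from the following segment, so the direction is regressive.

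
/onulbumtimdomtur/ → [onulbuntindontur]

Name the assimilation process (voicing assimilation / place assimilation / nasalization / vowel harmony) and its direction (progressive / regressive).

/m/→[n] /m/→[n] /m/→[n].
Each target copies a feature from the following segment, so the direction is regressive.

place assimilation, regressive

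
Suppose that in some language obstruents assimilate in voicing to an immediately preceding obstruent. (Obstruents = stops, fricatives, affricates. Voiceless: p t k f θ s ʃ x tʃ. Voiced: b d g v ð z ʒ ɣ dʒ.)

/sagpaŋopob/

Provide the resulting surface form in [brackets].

[sagbaŋopob]

/p/ after /g/ (voiced) → [b]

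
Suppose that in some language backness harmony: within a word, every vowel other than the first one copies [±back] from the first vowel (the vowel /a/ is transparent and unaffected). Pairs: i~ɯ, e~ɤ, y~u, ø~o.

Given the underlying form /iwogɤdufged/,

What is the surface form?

/o/ harmonizes with /i/ ([-back]) → [ø]
/ɤ/ harmonizes with /i/ ([-back]) → [e]
/u/ harmonizes with /i/ ([-back]) → [y]

[iwøgedyfged]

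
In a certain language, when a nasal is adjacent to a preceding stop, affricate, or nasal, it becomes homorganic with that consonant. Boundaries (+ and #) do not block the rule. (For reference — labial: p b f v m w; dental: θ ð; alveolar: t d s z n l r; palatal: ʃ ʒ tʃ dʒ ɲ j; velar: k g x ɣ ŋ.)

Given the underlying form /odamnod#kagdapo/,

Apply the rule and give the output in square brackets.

[odammod#kagdapo]

/n/ after /m/ (labial) → [m]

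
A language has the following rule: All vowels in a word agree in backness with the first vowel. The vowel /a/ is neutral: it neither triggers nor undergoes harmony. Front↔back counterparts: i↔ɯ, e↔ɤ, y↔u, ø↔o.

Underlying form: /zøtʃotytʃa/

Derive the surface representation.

/o/ harmonizes with /ø/ ([-back]) → [ø]

[zøtʃøtytʃa]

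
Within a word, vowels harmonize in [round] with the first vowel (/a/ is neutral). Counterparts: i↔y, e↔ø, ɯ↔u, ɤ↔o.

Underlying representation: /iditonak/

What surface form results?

[iditɤnak]

/o/ harmonizes with /i/ ([-round]) → [ɤ]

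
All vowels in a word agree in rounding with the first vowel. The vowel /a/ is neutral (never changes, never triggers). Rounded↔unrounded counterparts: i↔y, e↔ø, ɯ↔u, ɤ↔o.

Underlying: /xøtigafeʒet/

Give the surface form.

/i/ harmonizes with /ø/ ([+round]) → [y]
/e/ harmonizes with /ø/ ([+round]) → [ø]
/e/ harmonizes with /ø/ ([+round]) → [ø]

[xøtygaføʒøt]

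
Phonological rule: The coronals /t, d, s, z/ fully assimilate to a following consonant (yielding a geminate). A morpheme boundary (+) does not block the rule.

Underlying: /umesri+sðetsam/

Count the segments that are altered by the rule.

/s/ before /r/ → [r] (total assimilation)
/s/ before /ð/ → [ð] (total assimilation)
/t/ before /s/ → [s] (total assimilation)
3 segments change.

3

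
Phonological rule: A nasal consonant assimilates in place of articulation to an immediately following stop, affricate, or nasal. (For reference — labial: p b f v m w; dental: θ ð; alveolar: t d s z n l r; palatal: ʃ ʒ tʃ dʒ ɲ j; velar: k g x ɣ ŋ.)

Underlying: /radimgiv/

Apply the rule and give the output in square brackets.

[radiŋgiv]

/m/ before /g/ (velar) → [ŋ]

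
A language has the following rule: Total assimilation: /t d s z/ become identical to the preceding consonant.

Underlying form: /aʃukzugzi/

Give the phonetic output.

[aʃukkuggi]

/z/ after /k/ → [k] (total assimilation)
/z/ after /g/ → [g] (total assimilation)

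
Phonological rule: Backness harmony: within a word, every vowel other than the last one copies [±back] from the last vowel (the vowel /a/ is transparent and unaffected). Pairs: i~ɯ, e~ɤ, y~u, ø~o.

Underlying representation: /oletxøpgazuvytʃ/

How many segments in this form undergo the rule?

2

/o/ harmonizes with /y/ ([-back]) → [ø]
/u/ harmonizes with /y/ ([-back]) → [y]
2 segments change.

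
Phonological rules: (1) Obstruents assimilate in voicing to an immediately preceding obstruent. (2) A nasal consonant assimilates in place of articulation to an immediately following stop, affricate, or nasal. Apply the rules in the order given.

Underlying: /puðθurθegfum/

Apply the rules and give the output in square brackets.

Rule 1: /θ/ after /ð/ (voiced) → [ð]
Rule 1: /f/ after /g/ (voiced) → [v]
After rule 1: puððurθegvum
Rule 2: no segment meets the rule's conditions; no change.

[puððurθegvum]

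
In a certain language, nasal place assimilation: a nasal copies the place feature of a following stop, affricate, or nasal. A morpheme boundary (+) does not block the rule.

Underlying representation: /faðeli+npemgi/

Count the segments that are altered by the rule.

2

/n/ before /p/ (labial) → [m]
/m/ before /g/ (velar) → [ŋ]
2 segments change.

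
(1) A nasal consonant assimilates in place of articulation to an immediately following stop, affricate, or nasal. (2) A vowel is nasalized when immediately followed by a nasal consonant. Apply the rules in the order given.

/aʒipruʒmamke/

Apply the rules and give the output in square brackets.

[aʒipruʒmãŋke]

Rule 1: /m/ before /k/ (velar) → [ŋ]
After rule 1: aʒipruʒmaŋke
Rule 2: /a/ before nasal /ŋ/ → [ã]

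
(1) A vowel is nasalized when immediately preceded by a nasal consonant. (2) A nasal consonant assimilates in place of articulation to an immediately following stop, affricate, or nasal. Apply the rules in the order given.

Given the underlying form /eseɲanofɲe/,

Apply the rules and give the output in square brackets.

[eseɲãnõfɲẽ]

Rule 1: /a/ after nasal /ɲ/ → [ã]
Rule 1: /o/ after nasal /n/ → [õ]
Rule 1: /e/ after nasal /ɲ/ → [ẽ]
After rule 1: eseɲãnõfɲẽ
Rule 2: no segment meets the rule's conditions; no change.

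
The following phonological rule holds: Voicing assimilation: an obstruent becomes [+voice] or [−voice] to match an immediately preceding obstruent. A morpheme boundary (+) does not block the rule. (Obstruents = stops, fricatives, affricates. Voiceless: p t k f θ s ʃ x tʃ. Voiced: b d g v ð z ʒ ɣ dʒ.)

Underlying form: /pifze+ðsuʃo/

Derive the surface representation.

/z/ after /f/ (voiceless) → [s]
/s/ after /ð/ (voiced) → [z]

[pifse+ðzuʃo]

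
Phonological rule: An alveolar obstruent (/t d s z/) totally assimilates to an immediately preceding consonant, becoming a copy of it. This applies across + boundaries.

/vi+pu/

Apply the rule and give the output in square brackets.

[vi+pu]

no segment meets the rule's conditions; no change.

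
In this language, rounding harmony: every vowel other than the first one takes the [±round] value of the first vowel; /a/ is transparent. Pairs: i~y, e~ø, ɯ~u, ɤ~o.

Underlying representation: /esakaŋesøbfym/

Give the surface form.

/ø/ harmonizes with /e/ ([-round]) → [e]
/y/ harmonizes with /e/ ([-round]) → [i]

[esakaŋesebfim]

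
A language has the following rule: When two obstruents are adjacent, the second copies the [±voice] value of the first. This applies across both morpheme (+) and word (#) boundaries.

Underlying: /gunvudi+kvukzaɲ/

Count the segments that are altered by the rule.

2

/v/ after /k/ (voiceless) → [f]
/z/ after /k/ (voiceless) → [s]
2 segments change.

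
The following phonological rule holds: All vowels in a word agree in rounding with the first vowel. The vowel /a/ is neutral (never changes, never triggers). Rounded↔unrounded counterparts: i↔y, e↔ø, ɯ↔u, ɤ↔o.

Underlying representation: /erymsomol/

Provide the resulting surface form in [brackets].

/y/ harmonizes with /e/ ([-round]) → [i]
/o/ harmonizes with /e/ ([-round]) → [ɤ]
/o/ harmonizes with /e/ ([-round]) → [ɤ]

[erimsɤmɤl]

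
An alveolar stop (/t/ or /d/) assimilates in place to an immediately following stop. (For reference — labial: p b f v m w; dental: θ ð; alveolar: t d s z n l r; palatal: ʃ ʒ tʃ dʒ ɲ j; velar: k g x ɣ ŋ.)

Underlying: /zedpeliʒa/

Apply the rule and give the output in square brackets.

[zebpeliʒa]

/d/ before /p/ (labial) → [b]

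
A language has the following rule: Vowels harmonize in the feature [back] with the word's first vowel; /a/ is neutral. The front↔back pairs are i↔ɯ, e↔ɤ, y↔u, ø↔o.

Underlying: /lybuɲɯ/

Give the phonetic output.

/u/ harmonizes with /y/ ([-back]) → [y]
/ɯ/ harmonizes with /y/ ([-back]) → [i]

[lybyɲi]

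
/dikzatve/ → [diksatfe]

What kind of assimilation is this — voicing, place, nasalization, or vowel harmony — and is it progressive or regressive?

/z/→[s] /v/→[f].
Each target copies a feature from the preceding segment, so the direction is progressive.

voicing assimilation, progressive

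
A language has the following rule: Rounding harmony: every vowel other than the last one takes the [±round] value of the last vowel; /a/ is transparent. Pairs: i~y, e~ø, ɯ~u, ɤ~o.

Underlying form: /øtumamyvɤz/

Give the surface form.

/ø/ harmonizes with /ɤ/ ([-round]) → [e]
/u/ harmonizes with /ɤ/ ([-round]) → [ɯ]
/y/ harmonizes with /ɤ/ ([-round]) → [i]

[etɯmamivɤz]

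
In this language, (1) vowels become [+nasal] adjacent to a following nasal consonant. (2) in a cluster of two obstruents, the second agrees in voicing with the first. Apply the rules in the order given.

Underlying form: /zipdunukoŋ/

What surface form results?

[ziptũnukõŋ]

Rule 1: /u/ before nasal /n/ → [ũ]
Rule 1: /o/ before nasal /ŋ/ → [õ]
After rule 1: zipdũnukõŋ
Rule 2: /d/ after /p/ (voiceless) → [t]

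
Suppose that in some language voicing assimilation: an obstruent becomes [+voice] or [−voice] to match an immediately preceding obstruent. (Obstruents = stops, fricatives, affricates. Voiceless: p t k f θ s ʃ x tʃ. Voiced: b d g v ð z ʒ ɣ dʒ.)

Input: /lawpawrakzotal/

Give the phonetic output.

[lawpawraksotal]

/z/ after /k/ (voiceless) → [s]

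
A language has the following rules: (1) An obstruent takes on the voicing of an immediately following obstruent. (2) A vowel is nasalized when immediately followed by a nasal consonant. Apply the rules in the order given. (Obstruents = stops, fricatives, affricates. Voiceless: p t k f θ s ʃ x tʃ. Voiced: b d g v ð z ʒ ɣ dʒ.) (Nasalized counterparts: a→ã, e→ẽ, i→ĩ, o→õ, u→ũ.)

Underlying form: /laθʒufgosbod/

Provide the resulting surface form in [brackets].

[laðʒuvgozbod]

Rule 1: /θ/ before /ʒ/ (voiced) → [ð]
Rule 1: /f/ before /g/ (voiced) → [v]
Rule 1: /s/ before /b/ (voiced) → [z]
After rule 1: laðʒuvgozbod
Rule 2: no segment meets the rule's conditions; no change.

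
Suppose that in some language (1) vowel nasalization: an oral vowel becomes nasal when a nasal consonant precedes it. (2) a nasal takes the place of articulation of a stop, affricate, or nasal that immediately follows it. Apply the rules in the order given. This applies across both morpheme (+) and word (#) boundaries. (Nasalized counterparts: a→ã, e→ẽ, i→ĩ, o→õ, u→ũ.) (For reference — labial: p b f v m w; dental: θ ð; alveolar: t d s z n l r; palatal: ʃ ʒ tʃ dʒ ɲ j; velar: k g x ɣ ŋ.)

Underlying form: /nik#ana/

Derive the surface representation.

[nĩk#anã]

Rule 1: /i/ after nasal /n/ → [ĩ]
Rule 1: /a/ after nasal /n/ → [ã]
After rule 1: nĩk#anã
Rule 2: no segment meets the rule's conditions; no change.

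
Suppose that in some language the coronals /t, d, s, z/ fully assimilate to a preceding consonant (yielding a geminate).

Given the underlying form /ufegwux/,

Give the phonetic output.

[ufegwux]

no segment meets the rule's conditions; no change.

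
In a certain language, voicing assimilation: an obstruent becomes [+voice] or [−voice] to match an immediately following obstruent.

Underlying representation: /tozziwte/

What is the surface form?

no segment meets the rule's conditions; no change.

[tozziwte]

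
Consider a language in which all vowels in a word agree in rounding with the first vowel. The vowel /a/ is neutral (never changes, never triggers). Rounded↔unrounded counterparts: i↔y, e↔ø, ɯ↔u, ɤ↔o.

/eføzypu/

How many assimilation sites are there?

3

/ø/ harmonizes with /e/ ([-round]) → [e]
/y/ harmonizes with /e/ ([-round]) → [i]
/u/ harmonizes with /e/ ([-round]) → [ɯ]
3 segments change.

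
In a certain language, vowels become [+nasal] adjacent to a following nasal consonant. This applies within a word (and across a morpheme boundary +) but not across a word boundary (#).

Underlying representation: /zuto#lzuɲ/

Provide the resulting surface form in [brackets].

/u/ before nasal /ɲ/ → [ũ]

[zuto#lzũɲ]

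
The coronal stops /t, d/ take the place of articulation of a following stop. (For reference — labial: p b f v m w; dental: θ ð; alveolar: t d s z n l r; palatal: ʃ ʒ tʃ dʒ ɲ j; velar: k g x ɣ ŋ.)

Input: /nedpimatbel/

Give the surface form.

[nebpimapbel]

/d/ before /p/ (labial) → [b]
/t/ before /b/ (labial) → [p]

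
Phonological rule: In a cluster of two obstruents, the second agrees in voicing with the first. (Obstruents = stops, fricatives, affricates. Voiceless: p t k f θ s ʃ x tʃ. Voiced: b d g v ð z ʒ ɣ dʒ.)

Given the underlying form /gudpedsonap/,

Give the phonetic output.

[gudbedzonap]

/p/ after /d/ (voiced) → [b]
/s/ after /d/ (voiced) → [z]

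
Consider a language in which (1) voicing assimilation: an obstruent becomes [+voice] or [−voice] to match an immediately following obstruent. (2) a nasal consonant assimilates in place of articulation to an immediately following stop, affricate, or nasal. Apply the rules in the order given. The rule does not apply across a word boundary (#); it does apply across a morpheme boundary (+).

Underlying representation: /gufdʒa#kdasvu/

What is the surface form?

[guvdʒa#gdazvu]

Rule 1: /f/ before /dʒ/ (voiced) → [v]
Rule 1: /k/ before /d/ (voiced) → [g]
Rule 1: /s/ before /v/ (voiced) → [z]
After rule 1: guvdʒa#gdazvu
Rule 2: no segment meets the rule's conditions; no change.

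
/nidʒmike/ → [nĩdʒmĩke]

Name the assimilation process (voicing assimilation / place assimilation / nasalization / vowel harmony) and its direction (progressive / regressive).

/i/→[ĩ] /i/→[ĩ].
Each target copies a feature from the preceding segment, so the direction is progressive.

nasalization, progressive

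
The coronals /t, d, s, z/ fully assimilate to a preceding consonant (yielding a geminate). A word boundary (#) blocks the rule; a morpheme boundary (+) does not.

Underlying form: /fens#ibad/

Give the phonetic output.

[fenn#ibad]

/s/ after /n/ → [n] (total assimilation)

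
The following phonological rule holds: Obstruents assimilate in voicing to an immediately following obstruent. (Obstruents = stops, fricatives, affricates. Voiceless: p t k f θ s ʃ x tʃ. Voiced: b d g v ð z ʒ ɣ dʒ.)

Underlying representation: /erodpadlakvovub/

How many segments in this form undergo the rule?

2

/d/ before /p/ (voiceless) → [t]
/k/ before /v/ (voiced) → [g]
2 segments change.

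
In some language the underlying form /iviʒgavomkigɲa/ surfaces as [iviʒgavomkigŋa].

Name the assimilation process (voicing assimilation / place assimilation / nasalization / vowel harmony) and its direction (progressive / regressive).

/ɲ/→[ŋ].
Each target copies a feature from the preceding segment, so the direction is progressive.

place assimilation, progressive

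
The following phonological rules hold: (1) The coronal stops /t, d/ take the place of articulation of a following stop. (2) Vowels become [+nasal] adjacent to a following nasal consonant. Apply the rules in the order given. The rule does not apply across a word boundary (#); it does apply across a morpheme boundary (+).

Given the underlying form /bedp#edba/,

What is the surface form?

Rule 1: /d/ before /p/ (labial) → [b]
Rule 1: /d/ before /b/ (labial) → [b]
After rule 1: bebp#ebba
Rule 2: no segment meets the rule's conditions; no change.

[bebp#ebba]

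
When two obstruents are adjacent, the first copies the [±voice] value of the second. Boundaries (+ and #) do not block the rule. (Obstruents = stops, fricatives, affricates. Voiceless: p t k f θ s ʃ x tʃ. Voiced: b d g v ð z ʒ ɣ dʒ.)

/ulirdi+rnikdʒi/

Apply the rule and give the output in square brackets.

[ulirdi+rnigdʒi]

/k/ before /dʒ/ (voiced) → [g]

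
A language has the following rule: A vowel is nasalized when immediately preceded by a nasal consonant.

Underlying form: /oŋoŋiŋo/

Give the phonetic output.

[oŋõŋĩŋõ]

/o/ after nasal /ŋ/ → [õ]
/i/ after nasal /ŋ/ → [ĩ]
/o/ after nasal /ŋ/ → [õ]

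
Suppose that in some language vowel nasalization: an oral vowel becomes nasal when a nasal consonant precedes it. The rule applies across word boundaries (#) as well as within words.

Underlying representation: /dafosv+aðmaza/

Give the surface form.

[dafosv+aðmãza]

/a/ after nasal /m/ → [ã]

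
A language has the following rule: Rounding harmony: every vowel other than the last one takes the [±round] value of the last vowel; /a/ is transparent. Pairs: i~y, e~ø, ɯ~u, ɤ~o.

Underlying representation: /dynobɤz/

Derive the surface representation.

[dinɤbɤz]

/y/ harmonizes with /ɤ/ ([-round]) → [i]
/o/ harmonizes with /ɤ/ ([-round]) → [ɤ]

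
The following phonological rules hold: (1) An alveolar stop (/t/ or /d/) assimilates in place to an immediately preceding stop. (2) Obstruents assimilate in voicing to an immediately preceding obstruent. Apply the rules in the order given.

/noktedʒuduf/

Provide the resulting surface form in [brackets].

[nokkedʒuduf]

Rule 1: /t/ after /k/ (velar) → [k]
After rule 1: nokkedʒuduf
Rule 2: no segment meets the rule's conditions; no change.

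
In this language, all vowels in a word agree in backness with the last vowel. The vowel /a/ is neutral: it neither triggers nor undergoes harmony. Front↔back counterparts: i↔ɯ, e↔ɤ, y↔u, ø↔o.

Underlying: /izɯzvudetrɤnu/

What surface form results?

/i/ harmonizes with /u/ ([+back]) → [ɯ]
/e/ harmonizes with /u/ ([+back]) → [ɤ]

[ɯzɯzvudɤtrɤnu]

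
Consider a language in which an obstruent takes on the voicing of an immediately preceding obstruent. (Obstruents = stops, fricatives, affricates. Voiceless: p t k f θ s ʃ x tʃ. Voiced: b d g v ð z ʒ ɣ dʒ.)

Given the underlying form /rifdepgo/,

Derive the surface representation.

/d/ after /f/ (voiceless) → [t]
/g/ after /p/ (voiceless) → [k]

[riftepko]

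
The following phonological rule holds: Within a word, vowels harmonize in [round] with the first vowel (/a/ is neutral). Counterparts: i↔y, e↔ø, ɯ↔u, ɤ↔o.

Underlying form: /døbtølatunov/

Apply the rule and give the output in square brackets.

no segment meets the rule's conditions; no change.

[døbtølatunov]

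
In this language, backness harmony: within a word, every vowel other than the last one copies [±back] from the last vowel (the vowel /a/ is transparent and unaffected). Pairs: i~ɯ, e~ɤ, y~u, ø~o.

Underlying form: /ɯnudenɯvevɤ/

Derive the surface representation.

/e/ harmonizes with /ɤ/ ([+back]) → [ɤ]
/e/ harmonizes with /ɤ/ ([+back]) → [ɤ]

[ɯnudɤnɯvɤvɤ]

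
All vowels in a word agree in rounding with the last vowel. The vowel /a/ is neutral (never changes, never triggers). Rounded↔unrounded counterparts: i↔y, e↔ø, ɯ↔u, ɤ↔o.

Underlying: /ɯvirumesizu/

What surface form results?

/ɯ/ harmonizes with /u/ ([+round]) → [u]
/i/ harmonizes with /u/ ([+round]) → [y]
/e/ harmonizes with /u/ ([+round]) → [ø]
/i/ harmonizes with /u/ ([+round]) → [y]

[uvyrumøsyzu]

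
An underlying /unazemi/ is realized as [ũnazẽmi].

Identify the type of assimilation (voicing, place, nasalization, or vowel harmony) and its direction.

nasalization, regressive

/u/→[ũ] /e/→[ẽ].
Each target copies a feature from the following segment, so the direction is regressive.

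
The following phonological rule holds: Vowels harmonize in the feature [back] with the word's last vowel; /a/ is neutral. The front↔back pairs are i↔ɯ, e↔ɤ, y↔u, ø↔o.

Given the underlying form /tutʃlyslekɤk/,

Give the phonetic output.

[tutʃluslɤkɤk]

/y/ harmonizes with /ɤ/ ([+back]) → [u]
/e/ harmonizes with /ɤ/ ([+back]) → [ɤ]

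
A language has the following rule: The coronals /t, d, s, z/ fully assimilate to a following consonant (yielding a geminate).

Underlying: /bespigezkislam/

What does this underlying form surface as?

[beppigekkillam]

/s/ before /p/ → [p] (total assimilation)
/z/ before /k/ → [k] (total assimilation)
/s/ before /l/ → [l] (total assimilation)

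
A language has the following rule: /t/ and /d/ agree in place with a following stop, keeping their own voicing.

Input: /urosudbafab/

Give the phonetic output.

[urosubbafab]

/d/ before /b/ (labial) → [b]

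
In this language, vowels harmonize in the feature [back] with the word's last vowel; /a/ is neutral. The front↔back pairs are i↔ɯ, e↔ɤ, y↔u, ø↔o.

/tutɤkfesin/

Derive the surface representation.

[tytekfesin]

/u/ harmonizes with /i/ ([-back]) → [y]
/ɤ/ harmonizes with /i/ ([-back]) → [e]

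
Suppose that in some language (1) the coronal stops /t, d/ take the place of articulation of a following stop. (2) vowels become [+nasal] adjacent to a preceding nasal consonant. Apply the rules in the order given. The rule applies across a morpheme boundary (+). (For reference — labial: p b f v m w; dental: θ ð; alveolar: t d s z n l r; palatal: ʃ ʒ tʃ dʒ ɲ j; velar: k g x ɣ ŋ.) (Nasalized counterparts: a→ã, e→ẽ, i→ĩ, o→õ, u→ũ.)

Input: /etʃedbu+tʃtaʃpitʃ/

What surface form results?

Rule 1: /d/ before /b/ (labial) → [b]
After rule 1: etʃebbu+tʃtaʃpitʃ
Rule 2: no segment meets the rule's conditions; no change.

[etʃebbu+tʃtaʃpitʃ]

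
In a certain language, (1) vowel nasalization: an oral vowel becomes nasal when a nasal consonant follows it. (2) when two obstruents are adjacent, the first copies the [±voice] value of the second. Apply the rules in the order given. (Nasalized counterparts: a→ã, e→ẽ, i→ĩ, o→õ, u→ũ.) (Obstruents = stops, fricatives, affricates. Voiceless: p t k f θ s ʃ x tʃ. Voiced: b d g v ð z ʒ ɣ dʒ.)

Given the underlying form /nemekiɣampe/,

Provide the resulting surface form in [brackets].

Rule 1: /e/ before nasal /m/ → [ẽ]
Rule 1: /a/ before nasal /m/ → [ã]
After rule 1: nẽmekiɣãmpe
Rule 2: no segment meets the rule's conditions; no change.

[nẽmekiɣãmpe]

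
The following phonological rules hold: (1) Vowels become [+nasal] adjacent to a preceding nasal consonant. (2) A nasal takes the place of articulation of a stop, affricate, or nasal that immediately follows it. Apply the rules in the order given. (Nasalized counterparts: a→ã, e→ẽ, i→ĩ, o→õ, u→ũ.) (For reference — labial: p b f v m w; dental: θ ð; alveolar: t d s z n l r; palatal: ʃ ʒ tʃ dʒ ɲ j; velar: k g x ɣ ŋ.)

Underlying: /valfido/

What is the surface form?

Rule 1: no segment meets the rule's conditions; no change.
After rule 1: valfido
Rule 2: no segment meets the rule's conditions; no change.

[valfido]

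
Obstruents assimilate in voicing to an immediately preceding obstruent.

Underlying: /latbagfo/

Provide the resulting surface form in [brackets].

[latpagvo]

/b/ after /t/ (voiceless) → [p]
/f/ after /g/ (voiced) → [v]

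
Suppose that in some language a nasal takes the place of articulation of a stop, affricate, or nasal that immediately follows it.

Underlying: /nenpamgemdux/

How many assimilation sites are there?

3

/n/ before /p/ (labial) → [m]
/m/ before /g/ (velar) → [ŋ]
/m/ before /d/ (alveolar) → [n]
3 segments change.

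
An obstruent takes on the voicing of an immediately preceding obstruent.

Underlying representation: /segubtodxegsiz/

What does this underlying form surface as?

[segubdodɣegziz]

/t/ after /b/ (voiced) → [d]
/x/ after /d/ (voiced) → [ɣ]
/s/ after /g/ (voiced) → [z]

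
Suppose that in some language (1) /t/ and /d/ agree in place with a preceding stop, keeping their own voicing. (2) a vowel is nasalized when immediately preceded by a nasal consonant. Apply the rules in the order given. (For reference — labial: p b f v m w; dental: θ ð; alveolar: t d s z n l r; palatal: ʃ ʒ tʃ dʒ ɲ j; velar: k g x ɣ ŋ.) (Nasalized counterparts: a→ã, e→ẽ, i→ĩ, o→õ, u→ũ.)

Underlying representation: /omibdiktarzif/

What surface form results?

Rule 1: /d/ after /b/ (labial) → [b]
Rule 1: /t/ after /k/ (velar) → [k]
After rule 1: omibbikkarzif
Rule 2: /i/ after nasal /m/ → [ĩ]

[omĩbbikkarzif]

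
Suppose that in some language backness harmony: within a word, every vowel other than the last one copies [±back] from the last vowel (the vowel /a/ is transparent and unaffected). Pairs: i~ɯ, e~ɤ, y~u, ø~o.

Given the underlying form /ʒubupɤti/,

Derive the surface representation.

[ʒybypeti]

/u/ harmonizes with /i/ ([-back]) → [y]
/u/ harmonizes with /i/ ([-back]) → [y]
/ɤ/ harmonizes with /i/ ([-back]) → [e]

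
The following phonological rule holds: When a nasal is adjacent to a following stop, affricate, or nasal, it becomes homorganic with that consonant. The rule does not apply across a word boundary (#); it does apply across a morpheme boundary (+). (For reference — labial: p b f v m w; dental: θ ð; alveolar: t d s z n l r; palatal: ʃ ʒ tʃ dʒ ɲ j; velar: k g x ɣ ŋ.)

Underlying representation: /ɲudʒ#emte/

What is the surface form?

/m/ before /t/ (alveolar) → [n]

[ɲudʒ#ente]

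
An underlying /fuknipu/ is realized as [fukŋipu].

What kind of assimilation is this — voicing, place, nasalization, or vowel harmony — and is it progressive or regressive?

/n/→[ŋ].
Each target copies a feature from the preceding segment, so the direction is progressive.

place assimilation, progressive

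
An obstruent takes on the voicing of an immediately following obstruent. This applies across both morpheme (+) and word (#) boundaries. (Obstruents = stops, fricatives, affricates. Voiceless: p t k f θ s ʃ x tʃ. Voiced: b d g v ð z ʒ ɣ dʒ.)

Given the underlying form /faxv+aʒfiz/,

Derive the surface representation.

[faɣv+aʃfiz]

/x/ before /v/ (voiced) → [ɣ]
/ʒ/ before /f/ (voiceless) → [ʃ]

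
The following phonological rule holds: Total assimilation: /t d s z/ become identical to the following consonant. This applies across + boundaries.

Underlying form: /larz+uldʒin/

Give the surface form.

no segment meets the rule's conditions; no change.

[larz+uldʒin]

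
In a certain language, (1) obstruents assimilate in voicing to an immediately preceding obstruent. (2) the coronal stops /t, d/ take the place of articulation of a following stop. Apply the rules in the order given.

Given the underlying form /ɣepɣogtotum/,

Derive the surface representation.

Rule 1: /ɣ/ after /p/ (voiceless) → [x]
Rule 1: /t/ after /g/ (voiced) → [d]
After rule 1: ɣepxogdotum
Rule 2: no segment meets the rule's conditions; no change.

[ɣepxogdotum]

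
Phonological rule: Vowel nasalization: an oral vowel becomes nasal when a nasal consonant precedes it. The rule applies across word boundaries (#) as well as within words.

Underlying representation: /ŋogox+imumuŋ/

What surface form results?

[ŋõgox+imũmũŋ]

/o/ after nasal /ŋ/ → [õ]
/u/ after nasal /m/ → [ũ]
/u/ after nasal /m/ → [ũ]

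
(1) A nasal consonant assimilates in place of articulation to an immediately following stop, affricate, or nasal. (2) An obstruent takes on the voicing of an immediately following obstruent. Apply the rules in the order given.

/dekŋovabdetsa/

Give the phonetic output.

[dekŋovabdetsa]

Rule 1: no segment meets the rule's conditions; no change.
After rule 1: dekŋovabdetsa
Rule 2: no segment meets the rule's conditions; no change.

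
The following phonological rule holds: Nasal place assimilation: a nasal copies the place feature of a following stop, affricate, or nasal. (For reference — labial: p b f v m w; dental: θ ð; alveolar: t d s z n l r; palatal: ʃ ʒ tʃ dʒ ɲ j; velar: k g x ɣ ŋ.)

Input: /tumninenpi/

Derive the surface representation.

[tunninempi]

/m/ before /n/ (alveolar) → [n]
/n/ before /p/ (labial) → [m]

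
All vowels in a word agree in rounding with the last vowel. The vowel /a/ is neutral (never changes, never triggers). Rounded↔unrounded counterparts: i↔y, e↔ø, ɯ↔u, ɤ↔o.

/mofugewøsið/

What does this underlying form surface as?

[mɤfɯgewesið]

/o/ harmonizes with /i/ ([-round]) → [ɤ]
/u/ harmonizes with /i/ ([-round]) → [ɯ]
/ø/ harmonizes with /i/ ([-round]) → [e]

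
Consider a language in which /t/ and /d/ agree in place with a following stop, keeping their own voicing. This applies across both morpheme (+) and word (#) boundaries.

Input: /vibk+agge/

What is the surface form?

no segment meets the rule's conditions; no change.

[vibk+agge]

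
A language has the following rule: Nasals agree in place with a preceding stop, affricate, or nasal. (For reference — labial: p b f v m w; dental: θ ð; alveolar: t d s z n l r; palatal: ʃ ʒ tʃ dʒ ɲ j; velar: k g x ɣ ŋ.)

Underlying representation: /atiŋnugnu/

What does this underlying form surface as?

/n/ after /ŋ/ (velar) → [ŋ]
/n/ after /g/ (velar) → [ŋ]

[atiŋŋugŋu]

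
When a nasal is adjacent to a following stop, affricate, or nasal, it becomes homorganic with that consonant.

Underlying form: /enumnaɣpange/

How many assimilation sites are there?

/m/ before /n/ (alveolar) → [n]
/n/ before /g/ (velar) → [ŋ]
2 segments change.

2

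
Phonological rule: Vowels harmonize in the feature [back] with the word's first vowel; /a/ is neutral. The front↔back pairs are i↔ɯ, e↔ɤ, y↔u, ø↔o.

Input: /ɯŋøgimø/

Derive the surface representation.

/ø/ harmonizes with /ɯ/ ([+back]) → [o]
/i/ harmonizes with /ɯ/ ([+back]) → [ɯ]
/ø/ harmonizes with /ɯ/ ([+back]) → [o]

[ɯŋogɯmo]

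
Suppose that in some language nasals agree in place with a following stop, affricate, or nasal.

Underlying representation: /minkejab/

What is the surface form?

/n/ before /k/ (velar) → [ŋ]

[miŋkejab]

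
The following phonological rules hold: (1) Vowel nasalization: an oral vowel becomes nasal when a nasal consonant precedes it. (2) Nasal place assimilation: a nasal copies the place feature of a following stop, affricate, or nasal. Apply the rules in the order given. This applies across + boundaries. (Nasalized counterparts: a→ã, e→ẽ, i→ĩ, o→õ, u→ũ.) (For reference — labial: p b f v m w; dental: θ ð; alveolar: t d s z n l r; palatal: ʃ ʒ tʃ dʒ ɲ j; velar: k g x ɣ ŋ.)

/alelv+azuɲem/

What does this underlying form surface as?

Rule 1: /e/ after nasal /ɲ/ → [ẽ]
After rule 1: alelv+azuɲẽm
Rule 2: no segment meets the rule's conditions; no change.

[alelv+azuɲẽm]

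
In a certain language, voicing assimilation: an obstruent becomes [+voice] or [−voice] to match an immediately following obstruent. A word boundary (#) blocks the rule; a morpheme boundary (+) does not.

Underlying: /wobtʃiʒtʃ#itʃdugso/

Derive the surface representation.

[woptʃiʃtʃ#idʒdukso]

/b/ before /tʃ/ (voiceless) → [p]
/ʒ/ before /tʃ/ (voiceless) → [ʃ]
/tʃ/ before /d/ (voiced) → [dʒ]
/g/ before /s/ (voiceless) → [k]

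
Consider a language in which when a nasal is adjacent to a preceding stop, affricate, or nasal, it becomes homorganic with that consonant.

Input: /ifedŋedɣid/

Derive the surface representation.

/ŋ/ after /d/ (alveolar) → [n]

[ifednedɣid]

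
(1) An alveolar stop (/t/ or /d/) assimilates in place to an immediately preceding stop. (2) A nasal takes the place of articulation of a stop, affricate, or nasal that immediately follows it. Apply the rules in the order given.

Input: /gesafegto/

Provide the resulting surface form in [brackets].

Rule 1: /t/ after /g/ (velar) → [k]
After rule 1: gesafegko
Rule 2: no segment meets the rule's conditions; no change.

[gesafegko]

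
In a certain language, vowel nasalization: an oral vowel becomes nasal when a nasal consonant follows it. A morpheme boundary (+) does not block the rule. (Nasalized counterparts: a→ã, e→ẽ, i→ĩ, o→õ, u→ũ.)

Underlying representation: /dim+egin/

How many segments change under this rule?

2

/i/ before nasal /m/ → [ĩ]
/i/ before nasal /n/ → [ĩ]
2 segments change.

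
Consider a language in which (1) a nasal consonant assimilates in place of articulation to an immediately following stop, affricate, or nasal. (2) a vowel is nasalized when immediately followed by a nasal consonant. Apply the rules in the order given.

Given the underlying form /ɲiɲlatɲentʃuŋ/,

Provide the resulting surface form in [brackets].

Rule 1: /n/ before /tʃ/ (palatal) → [ɲ]
After rule 1: ɲiɲlatɲeɲtʃuŋ
Rule 2: /i/ before nasal /ɲ/ → [ĩ]
Rule 2: /e/ before nasal /ɲ/ → [ẽ]
Rule 2: /u/ before nasal /ŋ/ → [ũ]

[ɲĩɲlatɲẽɲtʃũŋ]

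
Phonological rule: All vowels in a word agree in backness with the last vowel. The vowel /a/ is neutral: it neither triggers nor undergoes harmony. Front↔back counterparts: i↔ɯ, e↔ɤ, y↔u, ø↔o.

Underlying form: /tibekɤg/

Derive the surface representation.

/i/ harmonizes with /ɤ/ ([+back]) → [ɯ]
/e/ harmonizes with /ɤ/ ([+back]) → [ɤ]

[tɯbɤkɤg]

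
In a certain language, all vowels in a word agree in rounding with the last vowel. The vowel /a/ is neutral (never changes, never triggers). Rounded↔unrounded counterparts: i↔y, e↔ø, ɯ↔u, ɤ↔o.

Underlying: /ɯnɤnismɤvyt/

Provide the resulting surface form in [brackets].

/ɯ/ harmonizes with /y/ ([+round]) → [u]
/ɤ/ harmonizes with /y/ ([+round]) → [o]
/i/ harmonizes with /y/ ([+round]) → [y]
/ɤ/ harmonizes with /y/ ([+round]) → [o]

[unonysmovyt]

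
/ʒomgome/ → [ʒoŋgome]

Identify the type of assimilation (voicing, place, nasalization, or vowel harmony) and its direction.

place assimilation, regressive

/m/→[ŋ].
Each target copies a feature from the following segment, so the direction is regressive.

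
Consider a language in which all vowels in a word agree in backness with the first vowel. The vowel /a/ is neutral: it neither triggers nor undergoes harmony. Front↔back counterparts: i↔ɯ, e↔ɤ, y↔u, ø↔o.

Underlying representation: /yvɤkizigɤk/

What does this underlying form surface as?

[yvekizigek]

/ɤ/ harmonizes with /y/ ([-back]) → [e]
/ɤ/ harmonizes with /y/ ([-back]) → [e]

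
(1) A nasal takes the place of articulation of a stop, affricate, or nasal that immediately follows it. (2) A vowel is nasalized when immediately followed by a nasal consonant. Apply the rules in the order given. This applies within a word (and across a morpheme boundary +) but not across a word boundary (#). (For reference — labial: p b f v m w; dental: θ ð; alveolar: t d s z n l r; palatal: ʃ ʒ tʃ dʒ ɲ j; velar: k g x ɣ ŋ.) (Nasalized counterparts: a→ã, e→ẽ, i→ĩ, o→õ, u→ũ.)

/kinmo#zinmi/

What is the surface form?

Rule 1: /n/ before /m/ (labial) → [m]
Rule 1: /n/ before /m/ (labial) → [m]
After rule 1: kimmo#zimmi
Rule 2: /i/ before nasal /m/ → [ĩ]
Rule 2: /i/ before nasal /m/ → [ĩ]

[kĩmmo#zĩmmi]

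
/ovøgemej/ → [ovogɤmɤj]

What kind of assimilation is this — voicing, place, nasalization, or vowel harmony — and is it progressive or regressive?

vowel harmony, progressive

/ø/→[o] /e/→[ɤ] /e/→[ɤ].
Vowels agree with the first vowel, so the harmony is progressive.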